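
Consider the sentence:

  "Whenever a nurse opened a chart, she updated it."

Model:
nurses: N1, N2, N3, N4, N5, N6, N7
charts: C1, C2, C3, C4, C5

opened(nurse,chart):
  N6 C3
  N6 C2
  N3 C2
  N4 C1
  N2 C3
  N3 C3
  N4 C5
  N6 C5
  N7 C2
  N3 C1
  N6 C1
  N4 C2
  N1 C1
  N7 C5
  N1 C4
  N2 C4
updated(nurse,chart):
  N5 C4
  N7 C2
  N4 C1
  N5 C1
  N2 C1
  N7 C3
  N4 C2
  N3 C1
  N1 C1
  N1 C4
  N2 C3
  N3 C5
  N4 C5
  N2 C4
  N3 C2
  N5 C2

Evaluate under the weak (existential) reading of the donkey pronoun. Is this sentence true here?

False

"it" takes "a chart" as antecedent — a donkey pronoun bound across the clause boundary.
Weak reading: every nurse n with some opened-chart has at least one opened-chart c such that updated(n,c).
Per nurse: N1:✓  N2:✓  N3:✓  N4:✓  N6:✗  N7:✓
N6 has no witness among its opened-charts.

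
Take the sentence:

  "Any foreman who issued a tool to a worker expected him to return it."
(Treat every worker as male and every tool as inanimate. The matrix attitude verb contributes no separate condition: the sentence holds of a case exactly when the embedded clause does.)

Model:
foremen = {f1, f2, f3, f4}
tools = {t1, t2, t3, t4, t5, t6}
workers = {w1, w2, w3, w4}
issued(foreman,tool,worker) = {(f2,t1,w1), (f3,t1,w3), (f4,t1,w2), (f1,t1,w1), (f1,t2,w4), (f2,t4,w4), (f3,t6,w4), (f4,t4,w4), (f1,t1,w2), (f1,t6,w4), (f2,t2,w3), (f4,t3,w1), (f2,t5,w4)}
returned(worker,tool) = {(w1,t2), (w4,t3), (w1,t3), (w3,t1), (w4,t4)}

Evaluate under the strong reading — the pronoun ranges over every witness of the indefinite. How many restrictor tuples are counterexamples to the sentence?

9

"him" takes "a worker" as antecedent and "it" takes "a tool"; both are donkey pronouns co-varying with the restrictor.
Strong reading: for every (f,t,w) with issued(f,t,w), returned(w,t).
Restrictor triples: (f1,t1,w1)→returned(w1,t1) ✗  (f1,t1,w2)→returned(w2,t1) ✗  (f1,t2,w4)→returned(w4,t2) ✗  (f1,t6,w4)→returned(w4,t6) ✗  (f2,t1,w1)→returned(w1,t1) ✗  (f2,t2,w3)→returned(w3,t2) ✗  (f2,t4,w4)→returned(w4,t4) ✓  (f2,t5,w4)→returned(w4,t5) ✗  (f3,t1,w3)→returned(w3,t1) ✓  (f3,t6,w4)→returned(w4,t6) ✗  (f4,t1,w2)→returned(w2,t1) ✗  (f4,t3,w1)→returned(w1,t3) ✓  (f4,t4,w4)→returned(w4,t4) ✓
Counterexamples (restrictor triples failing the scope): 9.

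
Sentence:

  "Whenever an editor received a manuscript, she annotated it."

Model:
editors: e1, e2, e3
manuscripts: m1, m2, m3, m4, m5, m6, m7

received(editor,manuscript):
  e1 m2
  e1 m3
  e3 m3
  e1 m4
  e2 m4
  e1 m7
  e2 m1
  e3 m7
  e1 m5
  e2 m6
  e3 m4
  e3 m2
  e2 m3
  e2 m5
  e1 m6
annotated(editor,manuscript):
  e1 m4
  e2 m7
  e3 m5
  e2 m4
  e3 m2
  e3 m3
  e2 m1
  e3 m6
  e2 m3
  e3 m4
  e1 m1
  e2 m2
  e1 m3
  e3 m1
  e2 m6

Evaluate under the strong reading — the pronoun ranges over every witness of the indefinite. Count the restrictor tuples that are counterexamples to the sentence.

"it" takes "a manuscript" as antecedent — a donkey pronoun bound across the clause boundary.
Strong reading: for every (e,m) with received(e,m), annotated(e,m).
Restrictor pairs: (e1,m2) ✗  (e1,m3) ✓  (e1,m4) ✓  (e1,m5) ✗  (e1,m6) ✗  (e1,m7) ✗  (e2,m1) ✓  (e2,m3) ✓  (e2,m4) ✓  (e2,m5) ✗  (e2,m6) ✓  (e3,m2) ✓  (e3,m3) ✓  (e3,m4) ✓  (e3,m7) ✗
Counterexamples (restrictor pairs failing the scope): 6.

6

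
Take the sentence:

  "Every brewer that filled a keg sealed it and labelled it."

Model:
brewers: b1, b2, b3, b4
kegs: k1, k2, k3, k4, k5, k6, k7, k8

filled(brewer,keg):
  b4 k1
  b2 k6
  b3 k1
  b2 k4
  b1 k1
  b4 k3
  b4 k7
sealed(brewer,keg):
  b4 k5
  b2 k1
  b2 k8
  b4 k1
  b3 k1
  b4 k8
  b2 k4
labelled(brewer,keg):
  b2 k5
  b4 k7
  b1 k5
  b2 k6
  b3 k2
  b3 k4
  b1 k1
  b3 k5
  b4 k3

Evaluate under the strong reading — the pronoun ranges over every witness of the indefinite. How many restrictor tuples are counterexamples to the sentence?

7

"it" takes "a keg" as antecedent — a donkey pronoun bound across the clause boundary.
Strong reading: for every (b,k) with filled(b,k), sealed(b,k) ∧ labelled(b,k).
Restrictor pairs: (b1,k1) ✗  (b2,k4) ✗  (b2,k6) ✗  (b3,k1) ✗  (b4,k1) ✗  (b4,k3) ✗  (b4,k7) ✗
Counterexamples (restrictor pairs failing the scope): 7.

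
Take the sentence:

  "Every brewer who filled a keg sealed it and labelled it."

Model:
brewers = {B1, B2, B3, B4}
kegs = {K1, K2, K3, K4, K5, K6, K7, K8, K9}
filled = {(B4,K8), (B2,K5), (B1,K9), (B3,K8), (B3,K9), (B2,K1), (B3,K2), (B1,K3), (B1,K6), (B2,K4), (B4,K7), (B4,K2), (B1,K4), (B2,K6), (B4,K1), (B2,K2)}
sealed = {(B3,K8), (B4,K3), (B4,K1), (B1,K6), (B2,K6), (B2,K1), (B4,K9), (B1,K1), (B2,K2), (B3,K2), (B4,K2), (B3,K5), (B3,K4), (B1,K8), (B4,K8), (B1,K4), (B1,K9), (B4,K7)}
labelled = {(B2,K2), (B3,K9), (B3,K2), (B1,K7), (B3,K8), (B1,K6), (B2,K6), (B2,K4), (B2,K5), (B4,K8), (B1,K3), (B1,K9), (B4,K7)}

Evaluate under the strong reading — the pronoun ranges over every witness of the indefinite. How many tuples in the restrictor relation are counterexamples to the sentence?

8

"it" takes "a keg" as antecedent — a donkey pronoun bound across the clause boundary.
Strong reading: for every (b,k) with filled(b,k), sealed(b,k) ∧ labelled(b,k).
Restrictor pairs: (B1,K3) ✗  (B1,K4) ✗  (B1,K6) ✓  (B1,K9) ✓  (B2,K1) ✗  (B2,K2) ✓  (B2,K4) ✗  (B2,K5) ✗  (B2,K6) ✓  (B3,K2) ✓  (B3,K8) ✓  (B3,K9) ✗  (B4,K1) ✗  (B4,K2) ✗  (B4,K7) ✓  (B4,K8) ✓
Counterexamples (restrictor pairs failing the scope): 8.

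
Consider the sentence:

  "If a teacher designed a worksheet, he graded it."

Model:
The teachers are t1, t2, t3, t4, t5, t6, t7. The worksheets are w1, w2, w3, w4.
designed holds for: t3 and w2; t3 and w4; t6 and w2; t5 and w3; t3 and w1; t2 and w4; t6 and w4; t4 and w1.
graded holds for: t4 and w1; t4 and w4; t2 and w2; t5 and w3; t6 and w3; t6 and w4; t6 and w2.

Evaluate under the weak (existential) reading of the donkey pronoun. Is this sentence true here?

False

"it" takes "a worksheet" as antecedent — a donkey pronoun bound across the clause boundary.
Weak reading: every teacher t with some designed-worksheet has at least one designed-worksheet w such that graded(t,w).
Per teacher: t2:✗  t3:✗  t4:✓  t5:✓  t6:✓
t2 has no witness among its designed-worksheets.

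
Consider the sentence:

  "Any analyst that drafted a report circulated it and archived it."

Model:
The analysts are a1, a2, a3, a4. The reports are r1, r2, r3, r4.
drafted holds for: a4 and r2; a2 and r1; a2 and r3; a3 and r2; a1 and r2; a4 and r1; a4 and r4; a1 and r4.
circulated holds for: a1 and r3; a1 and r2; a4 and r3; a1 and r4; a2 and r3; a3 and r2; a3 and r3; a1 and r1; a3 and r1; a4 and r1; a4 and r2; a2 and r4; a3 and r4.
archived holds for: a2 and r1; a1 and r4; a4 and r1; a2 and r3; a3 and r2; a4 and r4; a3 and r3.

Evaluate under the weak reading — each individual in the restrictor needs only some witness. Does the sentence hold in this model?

"it" takes "a report" as antecedent — a donkey pronoun bound across the clause boundary.
Weak reading: every analyst a with some drafted-report has at least one drafted-report r such that circulated(a,r) ∧ archived(a,r).
Per analyst: a1:✓  a2:✓  a3:✓  a4:✓
Every analyst in the restrictor has a witness.

True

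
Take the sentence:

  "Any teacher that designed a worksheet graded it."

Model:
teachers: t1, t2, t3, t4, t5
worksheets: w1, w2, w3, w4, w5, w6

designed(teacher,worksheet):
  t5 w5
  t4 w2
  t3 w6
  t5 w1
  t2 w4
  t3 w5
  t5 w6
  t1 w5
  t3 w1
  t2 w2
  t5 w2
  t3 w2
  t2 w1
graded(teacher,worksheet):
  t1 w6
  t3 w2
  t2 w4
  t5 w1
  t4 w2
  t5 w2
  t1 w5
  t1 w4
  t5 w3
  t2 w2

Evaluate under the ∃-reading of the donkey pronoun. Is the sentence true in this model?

"it" takes "a worksheet" as antecedent — a donkey pronoun bound across the clause boundary.
Weak reading: every teacher t with some designed-worksheet has at least one designed-worksheet w such that graded(t,w).
Per teacher: t1:✓  t2:✓  t3:✓  t4:✓  t5:✓
Every teacher in the restrictor has a witness.

True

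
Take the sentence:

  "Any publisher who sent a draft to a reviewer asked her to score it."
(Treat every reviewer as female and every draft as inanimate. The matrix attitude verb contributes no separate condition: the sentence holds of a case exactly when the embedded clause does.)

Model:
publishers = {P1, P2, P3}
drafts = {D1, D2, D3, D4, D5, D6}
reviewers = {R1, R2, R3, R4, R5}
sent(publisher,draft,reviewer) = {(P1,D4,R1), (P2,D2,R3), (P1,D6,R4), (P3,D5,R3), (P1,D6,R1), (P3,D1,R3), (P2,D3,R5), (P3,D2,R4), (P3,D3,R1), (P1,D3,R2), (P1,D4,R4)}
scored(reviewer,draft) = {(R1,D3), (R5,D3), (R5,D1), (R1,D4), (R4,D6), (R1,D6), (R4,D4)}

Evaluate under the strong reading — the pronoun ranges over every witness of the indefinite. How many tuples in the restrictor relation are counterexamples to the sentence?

"her" takes "a reviewer" as antecedent and "it" takes "a draft"; both are donkey pronouns co-varying with the restrictor.
Strong reading: for every (p,d,r) with sent(p,d,r), scored(r,d).
Restrictor triples: (P1,D3,R2)→scored(R2,D3) ✗  (P1,D4,R1)→scored(R1,D4) ✓  (P1,D4,R4)→scored(R4,D4) ✓  (P1,D6,R1)→scored(R1,D6) ✓  (P1,D6,R4)→scored(R4,D6) ✓  (P2,D2,R3)→scored(R3,D2) ✗  (P2,D3,R5)→scored(R5,D3) ✓  (P3,D1,R3)→scored(R3,D1) ✗  (P3,D2,R4)→scored(R4,D2) ✗  (P3,D3,R1)→scored(R1,D3) ✓  (P3,D5,R3)→scored(R3,D5) ✗
Counterexamples (restrictor triples failing the scope): 5.

5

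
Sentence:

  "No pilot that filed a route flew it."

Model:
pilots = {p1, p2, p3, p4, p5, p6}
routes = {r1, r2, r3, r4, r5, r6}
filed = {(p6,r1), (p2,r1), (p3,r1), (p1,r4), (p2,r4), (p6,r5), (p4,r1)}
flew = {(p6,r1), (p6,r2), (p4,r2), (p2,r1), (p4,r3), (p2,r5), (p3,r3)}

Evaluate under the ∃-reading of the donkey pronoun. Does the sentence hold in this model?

"it" takes "a route" as antecedent — a donkey pronoun bound across the clause boundary.
Truth condition: for no (p,r) with filed(p,r) does flew(p,r) hold.
Restrictor pairs — does the scope hold? (p1,r4):fails  (p2,r1):holds  (p2,r4):fails  (p3,r1):fails  (p4,r1):fails  (p6,r1):holds  (p6,r5):fails
Scope holds for 2 pair(s), so the sentence is false.

False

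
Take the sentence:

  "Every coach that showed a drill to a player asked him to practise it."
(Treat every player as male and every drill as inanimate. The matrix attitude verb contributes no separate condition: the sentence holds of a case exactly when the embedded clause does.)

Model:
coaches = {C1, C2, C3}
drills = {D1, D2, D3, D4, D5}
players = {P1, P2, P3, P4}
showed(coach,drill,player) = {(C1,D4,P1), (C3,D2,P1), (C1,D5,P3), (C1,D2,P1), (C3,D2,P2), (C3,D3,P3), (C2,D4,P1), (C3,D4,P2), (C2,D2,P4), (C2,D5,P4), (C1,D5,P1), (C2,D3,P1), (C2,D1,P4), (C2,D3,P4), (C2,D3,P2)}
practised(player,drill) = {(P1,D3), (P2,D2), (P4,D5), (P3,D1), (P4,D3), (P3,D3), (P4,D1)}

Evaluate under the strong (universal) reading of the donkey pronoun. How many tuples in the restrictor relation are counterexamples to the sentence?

9

"him" takes "a player" as antecedent and "it" takes "a drill"; both are donkey pronouns co-varying with the restrictor.
Strong reading: for every (c,d,p) with showed(c,d,p), practised(p,d).
Restrictor triples: (C1,D2,P1)→practised(P1,D2) ✗  (C1,D4,P1)→practised(P1,D4) ✗  (C1,D5,P1)→practised(P1,D5) ✗  (C1,D5,P3)→practised(P3,D5) ✗  (C2,D1,P4)→practised(P4,D1) ✓  (C2,D2,P4)→practised(P4,D2) ✗  (C2,D3,P1)→practised(P1,D3) ✓  (C2,D3,P2)→practised(P2,D3) ✗  (C2,D3,P4)→practised(P4,D3) ✓  (C2,D4,P1)→practised(P1,D4) ✗  (C2,D5,P4)→practised(P4,D5) ✓  (C3,D2,P1)→practised(P1,D2) ✗  (C3,D2,P2)→practised(P2,D2) ✓  (C3,D3,P3)→practised(P3,D3) ✓  (C3,D4,P2)→practised(P2,D4) ✗
Counterexamples (restrictor triples failing the scope): 9.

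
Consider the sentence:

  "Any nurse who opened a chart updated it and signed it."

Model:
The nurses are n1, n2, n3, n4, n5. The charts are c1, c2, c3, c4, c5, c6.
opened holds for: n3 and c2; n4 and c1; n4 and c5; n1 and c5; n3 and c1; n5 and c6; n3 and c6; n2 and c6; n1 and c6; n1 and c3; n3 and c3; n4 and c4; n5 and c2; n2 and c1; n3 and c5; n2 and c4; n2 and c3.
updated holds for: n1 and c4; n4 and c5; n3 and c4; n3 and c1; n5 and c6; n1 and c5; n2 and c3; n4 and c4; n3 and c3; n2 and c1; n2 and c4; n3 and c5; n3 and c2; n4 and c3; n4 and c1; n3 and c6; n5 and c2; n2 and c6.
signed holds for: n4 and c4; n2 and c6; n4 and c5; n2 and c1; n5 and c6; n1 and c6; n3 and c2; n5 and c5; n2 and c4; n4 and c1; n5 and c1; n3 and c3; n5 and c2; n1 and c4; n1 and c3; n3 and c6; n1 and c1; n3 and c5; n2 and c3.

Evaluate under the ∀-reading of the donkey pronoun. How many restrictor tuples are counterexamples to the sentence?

4

"it" takes "a chart" as antecedent — a donkey pronoun bound across the clause boundary.
Strong reading: for every (n,c) with opened(n,c), updated(n,c) ∧ signed(n,c).
Restrictor pairs: (n1,c3) ✗  (n1,c5) ✗  (n1,c6) ✗  (n2,c1) ✓  (n2,c3) ✓  (n2,c4) ✓  (n2,c6) ✓  (n3,c1) ✗  (n3,c2) ✓  (n3,c3) ✓  (n3,c5) ✓  (n3,c6) ✓  (n4,c1) ✓  (n4,c4) ✓  (n4,c5) ✓  (n5,c2) ✓  (n5,c6) ✓
Counterexamples (restrictor pairs failing the scope): 4.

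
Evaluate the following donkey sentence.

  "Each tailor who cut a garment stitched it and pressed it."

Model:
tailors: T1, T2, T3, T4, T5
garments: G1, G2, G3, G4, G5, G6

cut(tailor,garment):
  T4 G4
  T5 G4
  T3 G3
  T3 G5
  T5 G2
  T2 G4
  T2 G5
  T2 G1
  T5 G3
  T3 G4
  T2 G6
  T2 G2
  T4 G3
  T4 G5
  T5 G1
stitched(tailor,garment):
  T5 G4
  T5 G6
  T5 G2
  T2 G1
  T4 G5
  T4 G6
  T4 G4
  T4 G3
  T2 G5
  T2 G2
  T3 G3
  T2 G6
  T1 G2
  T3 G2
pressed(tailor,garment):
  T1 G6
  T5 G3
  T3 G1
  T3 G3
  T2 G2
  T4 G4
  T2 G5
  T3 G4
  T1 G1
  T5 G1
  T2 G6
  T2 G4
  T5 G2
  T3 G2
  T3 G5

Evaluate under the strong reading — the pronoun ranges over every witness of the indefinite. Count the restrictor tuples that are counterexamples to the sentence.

9

"it" takes "a garment" as antecedent — a donkey pronoun bound across the clause boundary.
Strong reading: for every (t,g) with cut(t,g), stitched(t,g) ∧ pressed(t,g).
Restrictor pairs: (T2,G1) ✗  (T2,G2) ✓  (T2,G4) ✗  (T2,G5) ✓  (T2,G6) ✓  (T3,G3) ✓  (T3,G4) ✗  (T3,G5) ✗  (T4,G3) ✗  (T4,G4) ✓  (T4,G5) ✗  (T5,G1) ✗  (T5,G2) ✓  (T5,G3) ✗  (T5,G4) ✗
Counterexamples (restrictor pairs failing the scope): 9.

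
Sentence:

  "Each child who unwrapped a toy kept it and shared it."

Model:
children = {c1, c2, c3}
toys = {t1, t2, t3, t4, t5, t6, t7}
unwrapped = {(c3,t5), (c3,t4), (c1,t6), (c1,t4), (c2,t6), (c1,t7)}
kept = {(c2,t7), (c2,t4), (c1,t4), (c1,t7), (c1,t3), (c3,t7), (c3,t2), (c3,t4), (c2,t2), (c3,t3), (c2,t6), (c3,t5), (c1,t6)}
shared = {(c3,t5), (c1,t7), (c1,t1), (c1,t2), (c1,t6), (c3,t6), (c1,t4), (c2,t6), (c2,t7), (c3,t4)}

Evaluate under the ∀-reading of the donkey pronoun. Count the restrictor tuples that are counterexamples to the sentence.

"it" takes "a toy" as antecedent — a donkey pronoun bound across the clause boundary.
Strong reading: for every (c,t) with unwrapped(c,t), kept(c,t) ∧ shared(c,t).
Restrictor pairs: (c1,t4) ✓  (c1,t6) ✓  (c1,t7) ✓  (c2,t6) ✓  (c3,t4) ✓  (c3,t5) ✓
Counterexamples (restrictor pairs failing the scope): 0.

0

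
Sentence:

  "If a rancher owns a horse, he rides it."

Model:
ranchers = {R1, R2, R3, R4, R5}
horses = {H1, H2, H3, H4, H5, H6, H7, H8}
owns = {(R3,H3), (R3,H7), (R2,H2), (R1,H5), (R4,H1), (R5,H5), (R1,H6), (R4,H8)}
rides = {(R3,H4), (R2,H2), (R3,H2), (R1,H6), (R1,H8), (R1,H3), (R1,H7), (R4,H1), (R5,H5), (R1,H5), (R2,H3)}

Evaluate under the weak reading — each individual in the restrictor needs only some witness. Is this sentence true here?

"it" takes "a horse" as antecedent — a donkey pronoun bound across the clause boundary.
Weak reading: every rancher r with some owns-horse has at least one owns-horse h such that rides(r,h).
Per rancher: R1:✓  R2:✓  R3:✗  R4:✓  R5:✓
R3 has no witness among its owns-horses.

False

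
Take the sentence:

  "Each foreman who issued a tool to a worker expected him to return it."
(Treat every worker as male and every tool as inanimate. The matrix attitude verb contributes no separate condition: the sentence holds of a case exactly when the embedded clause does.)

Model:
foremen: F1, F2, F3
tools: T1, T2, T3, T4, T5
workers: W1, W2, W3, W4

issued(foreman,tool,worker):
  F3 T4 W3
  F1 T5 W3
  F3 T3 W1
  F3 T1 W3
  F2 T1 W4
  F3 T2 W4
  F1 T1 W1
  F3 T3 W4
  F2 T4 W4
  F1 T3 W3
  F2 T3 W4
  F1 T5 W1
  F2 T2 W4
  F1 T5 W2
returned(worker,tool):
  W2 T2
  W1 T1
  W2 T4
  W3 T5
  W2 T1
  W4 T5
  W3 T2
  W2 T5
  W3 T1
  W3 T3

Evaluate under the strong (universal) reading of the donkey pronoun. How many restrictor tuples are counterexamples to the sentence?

"him" takes "a worker" as antecedent and "it" takes "a tool"; both are donkey pronouns co-varying with the restrictor.
Strong reading: for every (f,t,w) with issued(f,t,w), returned(w,t).
Restrictor triples: (F1,T1,W1)→returned(W1,T1) ✓  (F1,T3,W3)→returned(W3,T3) ✓  (F1,T5,W1)→returned(W1,T5) ✗  (F1,T5,W2)→returned(W2,T5) ✓  (F1,T5,W3)→returned(W3,T5) ✓  (F2,T1,W4)→returned(W4,T1) ✗  (F2,T2,W4)→returned(W4,T2) ✗  (F2,T3,W4)→returned(W4,T3) ✗  (F2,T4,W4)→returned(W4,T4) ✗  (F3,T1,W3)→returned(W3,T1) ✓  (F3,T2,W4)→returned(W4,T2) ✗  (F3,T3,W1)→returned(W1,T3) ✗  (F3,T3,W4)→returned(W4,T3) ✗  (F3,T4,W3)→returned(W3,T4) ✗
Counterexamples (restrictor triples failing the scope): 9.

9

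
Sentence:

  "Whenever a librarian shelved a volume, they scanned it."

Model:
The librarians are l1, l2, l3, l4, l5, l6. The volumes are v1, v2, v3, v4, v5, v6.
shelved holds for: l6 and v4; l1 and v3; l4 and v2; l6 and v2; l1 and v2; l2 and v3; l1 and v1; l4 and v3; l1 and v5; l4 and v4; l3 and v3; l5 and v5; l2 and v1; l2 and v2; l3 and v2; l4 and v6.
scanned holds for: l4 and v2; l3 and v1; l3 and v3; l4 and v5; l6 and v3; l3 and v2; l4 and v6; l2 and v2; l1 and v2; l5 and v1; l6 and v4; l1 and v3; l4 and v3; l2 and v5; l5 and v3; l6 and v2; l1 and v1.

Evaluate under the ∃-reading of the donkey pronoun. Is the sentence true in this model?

"it" takes "a volume" as antecedent — a donkey pronoun bound across the clause boundary.
Weak reading: every librarian l with some shelved-volume has at least one shelved-volume v such that scanned(l,v).
Per librarian: l1:✓  l2:✓  l3:✓  l4:✓  l5:✗  l6:✓
l5 has no witness among its shelved-volumes.

False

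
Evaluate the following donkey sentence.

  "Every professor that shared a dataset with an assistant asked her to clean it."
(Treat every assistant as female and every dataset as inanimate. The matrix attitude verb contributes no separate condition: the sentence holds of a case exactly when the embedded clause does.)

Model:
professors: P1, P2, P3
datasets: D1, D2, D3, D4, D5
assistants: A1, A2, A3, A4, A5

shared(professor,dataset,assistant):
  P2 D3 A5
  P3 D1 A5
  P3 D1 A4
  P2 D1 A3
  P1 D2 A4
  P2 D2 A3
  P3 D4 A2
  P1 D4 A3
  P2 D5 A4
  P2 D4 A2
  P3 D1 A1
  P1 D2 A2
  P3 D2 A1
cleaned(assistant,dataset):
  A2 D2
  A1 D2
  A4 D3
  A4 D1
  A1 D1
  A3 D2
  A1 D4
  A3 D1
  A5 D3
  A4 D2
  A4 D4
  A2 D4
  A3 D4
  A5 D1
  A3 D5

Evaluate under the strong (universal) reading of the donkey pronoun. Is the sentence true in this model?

False

"her" takes "an assistant" as antecedent and "it" takes "a dataset"; both are donkey pronouns co-varying with the restrictor.
Strong reading: for every (p,d,a) with shared(p,d,a), cleaned(a,d).
Restrictor triples: (P1,D2,A2)→cleaned(A2,D2) ✓  (P1,D2,A4)→cleaned(A4,D2) ✓  (P1,D4,A3)→cleaned(A3,D4) ✓  (P2,D1,A3)→cleaned(A3,D1) ✓  (P2,D2,A3)→cleaned(A3,D2) ✓  (P2,D3,A5)→cleaned(A5,D3) ✓  (P2,D4,A2)→cleaned(A2,D4) ✓  (P2,D5,A4)→cleaned(A4,D5) ✗  (P3,D1,A1)→cleaned(A1,D1) ✓  (P3,D1,A4)→cleaned(A4,D1) ✓  (P3,D1,A5)→cleaned(A5,D1) ✓  (P3,D2,A1)→cleaned(A1,D2) ✓  (P3,D4,A2)→cleaned(A2,D4) ✓
Counterexample: (P2,D5,A4) — cleaned(A4,D5) does not hold.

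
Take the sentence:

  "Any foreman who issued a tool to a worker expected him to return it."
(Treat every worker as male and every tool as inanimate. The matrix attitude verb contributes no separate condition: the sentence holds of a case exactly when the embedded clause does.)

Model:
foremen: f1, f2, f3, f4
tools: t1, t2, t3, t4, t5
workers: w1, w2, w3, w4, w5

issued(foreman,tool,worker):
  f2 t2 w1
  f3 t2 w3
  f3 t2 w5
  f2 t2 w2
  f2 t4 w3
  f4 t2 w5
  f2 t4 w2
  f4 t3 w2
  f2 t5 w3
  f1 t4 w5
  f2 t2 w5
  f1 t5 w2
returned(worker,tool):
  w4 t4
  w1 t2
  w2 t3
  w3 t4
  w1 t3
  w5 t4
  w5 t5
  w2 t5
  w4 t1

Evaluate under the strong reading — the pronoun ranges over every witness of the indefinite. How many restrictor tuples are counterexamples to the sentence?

7

"him" takes "a worker" as antecedent and "it" takes "a tool"; both are donkey pronouns co-varying with the restrictor.
Strong reading: for every (f,t,w) with issued(f,t,w), returned(w,t).
Restrictor triples: (f1,t4,w5)→returned(w5,t4) ✓  (f1,t5,w2)→returned(w2,t5) ✓  (f2,t2,w1)→returned(w1,t2) ✓  (f2,t2,w2)→returned(w2,t2) ✗  (f2,t2,w5)→returned(w5,t2) ✗  (f2,t4,w2)→returned(w2,t4) ✗  (f2,t4,w3)→returned(w3,t4) ✓  (f2,t5,w3)→returned(w3,t5) ✗  (f3,t2,w3)→returned(w3,t2) ✗  (f3,t2,w5)→returned(w5,t2) ✗  (f4,t2,w5)→returned(w5,t2) ✗  (f4,t3,w2)→returned(w2,t3) ✓
Counterexamples (restrictor triples failing the scope): 7.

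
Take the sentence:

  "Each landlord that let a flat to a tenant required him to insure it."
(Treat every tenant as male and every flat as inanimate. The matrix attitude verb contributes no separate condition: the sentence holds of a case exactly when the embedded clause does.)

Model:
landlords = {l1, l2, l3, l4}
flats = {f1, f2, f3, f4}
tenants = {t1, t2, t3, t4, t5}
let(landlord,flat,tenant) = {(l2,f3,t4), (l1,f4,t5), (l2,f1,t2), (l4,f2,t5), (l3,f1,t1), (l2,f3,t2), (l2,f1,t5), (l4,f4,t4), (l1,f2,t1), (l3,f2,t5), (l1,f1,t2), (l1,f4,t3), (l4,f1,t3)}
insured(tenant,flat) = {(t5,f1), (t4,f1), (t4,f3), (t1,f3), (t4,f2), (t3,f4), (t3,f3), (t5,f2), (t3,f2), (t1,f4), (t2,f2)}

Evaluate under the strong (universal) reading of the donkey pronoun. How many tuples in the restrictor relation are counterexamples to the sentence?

"him" takes "a tenant" as antecedent and "it" takes "a flat"; both are donkey pronouns co-varying with the restrictor.
Strong reading: for every (l,f,t) with let(l,f,t), insured(t,f).
Restrictor triples: (l1,f1,t2)→insured(t2,f1) ✗  (l1,f2,t1)→insured(t1,f2) ✗  (l1,f4,t3)→insured(t3,f4) ✓  (l1,f4,t5)→insured(t5,f4) ✗  (l2,f1,t2)→insured(t2,f1) ✗  (l2,f1,t5)→insured(t5,f1) ✓  (l2,f3,t2)→insured(t2,f3) ✗  (l2,f3,t4)→insured(t4,f3) ✓  (l3,f1,t1)→insured(t1,f1) ✗  (l3,f2,t5)→insured(t5,f2) ✓  (l4,f1,t3)→insured(t3,f1) ✗  (l4,f2,t5)→insured(t5,f2) ✓  (l4,f4,t4)→insured(t4,f4) ✗
Counterexamples (restrictor triples failing the scope): 8.

8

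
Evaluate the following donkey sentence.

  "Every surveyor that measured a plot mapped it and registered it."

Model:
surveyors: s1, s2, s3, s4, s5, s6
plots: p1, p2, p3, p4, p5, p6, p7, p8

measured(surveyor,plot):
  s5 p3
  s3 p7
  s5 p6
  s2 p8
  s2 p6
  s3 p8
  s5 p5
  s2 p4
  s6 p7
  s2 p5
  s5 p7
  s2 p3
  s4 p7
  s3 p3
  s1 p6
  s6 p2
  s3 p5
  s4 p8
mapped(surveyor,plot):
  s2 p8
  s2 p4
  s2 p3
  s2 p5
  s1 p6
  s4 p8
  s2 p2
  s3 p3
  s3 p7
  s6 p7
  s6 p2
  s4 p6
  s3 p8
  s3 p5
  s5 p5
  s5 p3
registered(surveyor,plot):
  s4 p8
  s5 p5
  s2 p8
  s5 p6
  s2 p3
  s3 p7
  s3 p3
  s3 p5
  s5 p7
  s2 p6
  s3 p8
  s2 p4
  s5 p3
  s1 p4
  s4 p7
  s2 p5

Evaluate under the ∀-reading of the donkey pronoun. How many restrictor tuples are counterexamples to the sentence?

7

"it" takes "a plot" as antecedent — a donkey pronoun bound across the clause boundary.
Strong reading: for every (s,p) with measured(s,p), mapped(s,p) ∧ registered(s,p).
Restrictor pairs: (s1,p6) ✗  (s2,p3) ✓  (s2,p4) ✓  (s2,p5) ✓  (s2,p6) ✗  (s2,p8) ✓  (s3,p3) ✓  (s3,p5) ✓  (s3,p7) ✓  (s3,p8) ✓  (s4,p7) ✗  (s4,p8) ✓  (s5,p3) ✓  (s5,p5) ✓  (s5,p6) ✗  (s5,p7) ✗  (s6,p2) ✗  (s6,p7) ✗
Counterexamples (restrictor pairs failing the scope): 7.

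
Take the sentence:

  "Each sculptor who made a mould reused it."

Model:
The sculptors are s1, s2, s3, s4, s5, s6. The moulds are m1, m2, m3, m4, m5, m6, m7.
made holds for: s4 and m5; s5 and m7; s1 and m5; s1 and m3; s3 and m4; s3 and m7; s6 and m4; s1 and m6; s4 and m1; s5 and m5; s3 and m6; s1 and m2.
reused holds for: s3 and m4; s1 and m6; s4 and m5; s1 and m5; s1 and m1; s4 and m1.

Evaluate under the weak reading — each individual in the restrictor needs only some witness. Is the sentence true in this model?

False

"it" takes "a mould" as antecedent — a donkey pronoun bound across the clause boundary.
Weak reading: every sculptor s with some made-mould has at least one made-mould m such that reused(s,m).
Per sculptor: s1:✓  s3:✓  s4:✓  s5:✗  s6:✗
s5 has no witness among its made-moulds.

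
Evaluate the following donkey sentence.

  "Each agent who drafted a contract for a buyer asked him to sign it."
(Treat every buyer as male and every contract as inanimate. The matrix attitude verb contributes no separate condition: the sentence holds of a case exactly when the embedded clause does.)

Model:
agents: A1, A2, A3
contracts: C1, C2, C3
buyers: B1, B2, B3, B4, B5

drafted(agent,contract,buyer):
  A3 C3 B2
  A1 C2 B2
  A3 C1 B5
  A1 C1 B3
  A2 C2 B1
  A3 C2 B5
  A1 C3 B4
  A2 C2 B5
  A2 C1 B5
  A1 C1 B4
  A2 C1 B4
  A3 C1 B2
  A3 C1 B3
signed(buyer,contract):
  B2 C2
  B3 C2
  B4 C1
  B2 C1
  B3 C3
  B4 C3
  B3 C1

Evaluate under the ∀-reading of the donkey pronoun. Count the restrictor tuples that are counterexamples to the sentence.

"him" takes "a buyer" as antecedent and "it" takes "a contract"; both are donkey pronouns co-varying with the restrictor.
Strong reading: for every (a,c,b) with drafted(a,c,b), signed(b,c).
Restrictor triples: (A1,C1,B3)→signed(B3,C1) ✓  (A1,C1,B4)→signed(B4,C1) ✓  (A1,C2,B2)→signed(B2,C2) ✓  (A1,C3,B4)→signed(B4,C3) ✓  (A2,C1,B4)→signed(B4,C1) ✓  (A2,C1,B5)→signed(B5,C1) ✗  (A2,C2,B1)→signed(B1,C2) ✗  (A2,C2,B5)→signed(B5,C2) ✗  (A3,C1,B2)→signed(B2,C1) ✓  (A3,C1,B3)→signed(B3,C1) ✓  (A3,C1,B5)→signed(B5,C1) ✗  (A3,C2,B5)→signed(B5,C2) ✗  (A3,C3,B2)→signed(B2,C3) ✗
Counterexamples (restrictor triples failing the scope): 6.

6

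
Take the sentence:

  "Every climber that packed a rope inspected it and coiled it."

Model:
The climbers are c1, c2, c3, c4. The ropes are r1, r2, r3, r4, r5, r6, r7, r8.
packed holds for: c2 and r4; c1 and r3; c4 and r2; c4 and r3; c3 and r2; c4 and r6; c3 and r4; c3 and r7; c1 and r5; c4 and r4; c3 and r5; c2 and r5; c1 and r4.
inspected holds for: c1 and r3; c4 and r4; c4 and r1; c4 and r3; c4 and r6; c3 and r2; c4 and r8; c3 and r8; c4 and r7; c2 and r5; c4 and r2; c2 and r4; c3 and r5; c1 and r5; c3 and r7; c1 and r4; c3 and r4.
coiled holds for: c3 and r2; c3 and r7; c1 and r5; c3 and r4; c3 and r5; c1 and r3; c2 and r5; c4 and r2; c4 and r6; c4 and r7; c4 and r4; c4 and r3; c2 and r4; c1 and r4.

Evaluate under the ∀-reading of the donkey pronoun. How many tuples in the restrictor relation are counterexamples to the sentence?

0

"it" takes "a rope" as antecedent — a donkey pronoun bound across the clause boundary.
Strong reading: for every (c,r) with packed(c,r), inspected(c,r) ∧ coiled(c,r).
Restrictor pairs: (c1,r3) ✓  (c1,r4) ✓  (c1,r5) ✓  (c2,r4) ✓  (c2,r5) ✓  (c3,r2) ✓  (c3,r4) ✓  (c3,r5) ✓  (c3,r7) ✓  (c4,r2) ✓  (c4,r3) ✓  (c4,r4) ✓  (c4,r6) ✓
Counterexamples (restrictor pairs failing the scope): 0.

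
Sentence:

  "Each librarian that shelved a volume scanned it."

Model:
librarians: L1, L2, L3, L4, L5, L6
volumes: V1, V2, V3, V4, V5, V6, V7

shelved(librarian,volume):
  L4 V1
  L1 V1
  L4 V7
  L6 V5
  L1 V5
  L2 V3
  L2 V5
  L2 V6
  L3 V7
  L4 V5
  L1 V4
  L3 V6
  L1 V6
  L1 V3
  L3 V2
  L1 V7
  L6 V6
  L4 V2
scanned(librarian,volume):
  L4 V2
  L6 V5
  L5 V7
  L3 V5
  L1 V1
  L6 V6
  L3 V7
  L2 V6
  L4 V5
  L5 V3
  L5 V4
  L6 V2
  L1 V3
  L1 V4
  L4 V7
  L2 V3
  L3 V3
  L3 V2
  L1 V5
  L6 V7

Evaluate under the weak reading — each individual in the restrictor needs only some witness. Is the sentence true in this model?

True

"it" takes "a volume" as antecedent — a donkey pronoun bound across the clause boundary.
Weak reading: every librarian l with some shelved-volume has at least one shelved-volume v such that scanned(l,v).
Per librarian: L1:✓  L2:✓  L3:✓  L4:✓  L6:✓
Every librarian in the restrictor has a witness.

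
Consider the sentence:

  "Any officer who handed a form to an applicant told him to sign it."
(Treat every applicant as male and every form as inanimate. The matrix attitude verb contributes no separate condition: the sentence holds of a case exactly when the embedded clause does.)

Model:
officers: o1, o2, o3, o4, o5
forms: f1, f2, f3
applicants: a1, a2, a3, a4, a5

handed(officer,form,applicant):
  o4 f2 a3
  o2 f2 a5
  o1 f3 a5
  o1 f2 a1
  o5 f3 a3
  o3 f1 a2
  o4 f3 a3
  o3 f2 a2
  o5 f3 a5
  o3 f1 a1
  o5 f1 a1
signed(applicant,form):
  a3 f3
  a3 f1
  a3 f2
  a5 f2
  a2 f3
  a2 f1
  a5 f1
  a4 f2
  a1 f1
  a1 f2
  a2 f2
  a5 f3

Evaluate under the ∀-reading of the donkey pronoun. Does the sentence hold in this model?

"him" takes "an applicant" as antecedent and "it" takes "a form"; both are donkey pronouns co-varying with the restrictor.
Strong reading: for every (o,f,a) with handed(o,f,a), signed(a,f).
Restrictor triples: (o1,f2,a1)→signed(a1,f2) ✓  (o1,f3,a5)→signed(a5,f3) ✓  (o2,f2,a5)→signed(a5,f2) ✓  (o3,f1,a1)→signed(a1,f1) ✓  (o3,f1,a2)→signed(a2,f1) ✓  (o3,f2,a2)→signed(a2,f2) ✓  (o4,f2,a3)→signed(a3,f2) ✓  (o4,f3,a3)→signed(a3,f3) ✓  (o5,f1,a1)→signed(a1,f1) ✓  (o5,f3,a3)→signed(a3,f3) ✓  (o5,f3,a5)→signed(a5,f3) ✓
Every restrictor triple satisfies the scope.

True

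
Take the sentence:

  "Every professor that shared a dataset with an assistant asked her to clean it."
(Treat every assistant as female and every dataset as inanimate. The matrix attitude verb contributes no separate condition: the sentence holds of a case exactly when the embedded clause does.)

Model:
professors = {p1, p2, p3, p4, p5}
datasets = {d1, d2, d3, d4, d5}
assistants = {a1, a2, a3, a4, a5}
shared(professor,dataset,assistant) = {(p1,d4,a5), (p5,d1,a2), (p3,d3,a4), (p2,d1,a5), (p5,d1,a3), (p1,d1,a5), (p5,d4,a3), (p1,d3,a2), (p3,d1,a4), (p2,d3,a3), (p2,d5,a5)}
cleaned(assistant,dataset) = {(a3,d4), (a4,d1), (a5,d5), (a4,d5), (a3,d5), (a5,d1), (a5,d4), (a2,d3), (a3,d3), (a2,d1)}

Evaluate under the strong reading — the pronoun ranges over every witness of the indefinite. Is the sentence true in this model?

"her" takes "an assistant" as antecedent and "it" takes "a dataset"; both are donkey pronouns co-varying with the restrictor.
Strong reading: for every (p,d,a) with shared(p,d,a), cleaned(a,d).
Restrictor triples: (p1,d1,a5)→cleaned(a5,d1) ✓  (p1,d3,a2)→cleaned(a2,d3) ✓  (p1,d4,a5)→cleaned(a5,d4) ✓  (p2,d1,a5)→cleaned(a5,d1) ✓  (p2,d3,a3)→cleaned(a3,d3) ✓  (p2,d5,a5)→cleaned(a5,d5) ✓  (p3,d1,a4)→cleaned(a4,d1) ✓  (p3,d3,a4)→cleaned(a4,d3) ✗  (p5,d1,a2)→cleaned(a2,d1) ✓  (p5,d1,a3)→cleaned(a3,d1) ✗  (p5,d4,a3)→cleaned(a3,d4) ✓
Counterexample: (p3,d3,a4) — cleaned(a4,d3) does not hold.

False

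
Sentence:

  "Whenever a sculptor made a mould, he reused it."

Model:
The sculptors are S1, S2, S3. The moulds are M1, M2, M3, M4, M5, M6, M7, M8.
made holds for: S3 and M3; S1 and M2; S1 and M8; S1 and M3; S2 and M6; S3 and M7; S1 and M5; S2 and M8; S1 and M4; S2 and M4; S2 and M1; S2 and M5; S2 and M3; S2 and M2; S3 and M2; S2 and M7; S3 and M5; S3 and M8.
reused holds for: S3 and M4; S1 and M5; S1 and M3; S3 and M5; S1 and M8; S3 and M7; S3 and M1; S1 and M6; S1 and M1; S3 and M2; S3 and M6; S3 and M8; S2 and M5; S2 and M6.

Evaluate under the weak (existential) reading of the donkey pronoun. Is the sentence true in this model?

"it" takes "a mould" as antecedent — a donkey pronoun bound across the clause boundary.
Weak reading: every sculptor s with some made-mould has at least one made-mould m such that reused(s,m).
Per sculptor: S1:✓  S2:✓  S3:✓
Every sculptor in the restrictor has a witness.

True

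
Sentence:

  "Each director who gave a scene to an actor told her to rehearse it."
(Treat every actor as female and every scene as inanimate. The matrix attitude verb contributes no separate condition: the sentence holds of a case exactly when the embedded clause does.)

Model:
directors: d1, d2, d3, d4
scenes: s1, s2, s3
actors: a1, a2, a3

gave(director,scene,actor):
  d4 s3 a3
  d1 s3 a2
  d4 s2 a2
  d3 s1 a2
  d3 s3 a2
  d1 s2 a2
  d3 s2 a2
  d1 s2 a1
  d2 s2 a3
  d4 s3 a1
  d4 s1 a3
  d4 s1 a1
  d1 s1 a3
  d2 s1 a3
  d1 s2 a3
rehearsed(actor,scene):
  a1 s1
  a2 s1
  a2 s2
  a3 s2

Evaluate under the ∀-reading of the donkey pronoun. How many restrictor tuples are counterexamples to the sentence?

8

"her" takes "an actor" as antecedent and "it" takes "a scene"; both are donkey pronouns co-varying with the restrictor.
Strong reading: for every (d,s,a) with gave(d,s,a), rehearsed(a,s).
Restrictor triples: (d1,s1,a3)→rehearsed(a3,s1) ✗  (d1,s2,a1)→rehearsed(a1,s2) ✗  (d1,s2,a2)→rehearsed(a2,s2) ✓  (d1,s2,a3)→rehearsed(a3,s2) ✓  (d1,s3,a2)→rehearsed(a2,s3) ✗  (d2,s1,a3)→rehearsed(a3,s1) ✗  (d2,s2,a3)→rehearsed(a3,s2) ✓  (d3,s1,a2)→rehearsed(a2,s1) ✓  (d3,s2,a2)→rehearsed(a2,s2) ✓  (d3,s3,a2)→rehearsed(a2,s3) ✗  (d4,s1,a1)→rehearsed(a1,s1) ✓  (d4,s1,a3)→rehearsed(a3,s1) ✗  (d4,s2,a2)→rehearsed(a2,s2) ✓  (d4,s3,a1)→rehearsed(a1,s3) ✗  (d4,s3,a3)→rehearsed(a3,s3) ✗
Counterexamples (restrictor triples failing the scope): 8.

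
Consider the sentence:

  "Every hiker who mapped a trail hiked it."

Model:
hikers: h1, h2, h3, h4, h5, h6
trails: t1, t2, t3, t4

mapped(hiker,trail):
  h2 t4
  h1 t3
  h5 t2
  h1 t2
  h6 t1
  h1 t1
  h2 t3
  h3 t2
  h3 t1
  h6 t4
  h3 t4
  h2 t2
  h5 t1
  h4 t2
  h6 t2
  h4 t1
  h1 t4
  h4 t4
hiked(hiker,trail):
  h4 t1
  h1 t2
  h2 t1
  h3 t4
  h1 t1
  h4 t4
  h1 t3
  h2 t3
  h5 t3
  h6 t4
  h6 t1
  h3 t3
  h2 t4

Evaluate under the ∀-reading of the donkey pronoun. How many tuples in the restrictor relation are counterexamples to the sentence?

8

"it" takes "a trail" as antecedent — a donkey pronoun bound across the clause boundary.
Strong reading: for every (h,t) with mapped(h,t), hiked(h,t).
Restrictor pairs: (h1,t1) ✓  (h1,t2) ✓  (h1,t3) ✓  (h1,t4) ✗  (h2,t2) ✗  (h2,t3) ✓  (h2,t4) ✓  (h3,t1) ✗  (h3,t2) ✗  (h3,t4) ✓  (h4,t1) ✓  (h4,t2) ✗  (h4,t4) ✓  (h5,t1) ✗  (h5,t2) ✗  (h6,t1) ✓  (h6,t2) ✗  (h6,t4) ✓
Counterexamples (restrictor pairs failing the scope): 8.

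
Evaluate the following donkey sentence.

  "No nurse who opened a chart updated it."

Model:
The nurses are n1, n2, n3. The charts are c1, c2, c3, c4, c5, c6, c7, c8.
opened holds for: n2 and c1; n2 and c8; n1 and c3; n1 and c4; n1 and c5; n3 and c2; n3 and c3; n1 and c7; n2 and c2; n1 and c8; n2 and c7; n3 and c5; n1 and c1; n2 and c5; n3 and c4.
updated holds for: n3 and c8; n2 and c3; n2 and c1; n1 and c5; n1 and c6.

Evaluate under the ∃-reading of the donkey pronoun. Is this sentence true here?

"it" takes "a chart" as antecedent — a donkey pronoun bound across the clause boundary.
Truth condition: for no (n,c) with opened(n,c) does updated(n,c) hold.
Restrictor pairs — does the scope hold? (n1,c1):fails  (n1,c3):fails  (n1,c4):fails  (n1,c5):holds  (n1,c7):fails  (n1,c8):fails  (n2,c1):holds  (n2,c2):fails  (n2,c5):fails  (n2,c7):fails  (n2,c8):fails  (n3,c2):fails  (n3,c3):fails  (n3,c4):fails  (n3,c5):fails
Scope holds for 2 pair(s), so the sentence is false.

False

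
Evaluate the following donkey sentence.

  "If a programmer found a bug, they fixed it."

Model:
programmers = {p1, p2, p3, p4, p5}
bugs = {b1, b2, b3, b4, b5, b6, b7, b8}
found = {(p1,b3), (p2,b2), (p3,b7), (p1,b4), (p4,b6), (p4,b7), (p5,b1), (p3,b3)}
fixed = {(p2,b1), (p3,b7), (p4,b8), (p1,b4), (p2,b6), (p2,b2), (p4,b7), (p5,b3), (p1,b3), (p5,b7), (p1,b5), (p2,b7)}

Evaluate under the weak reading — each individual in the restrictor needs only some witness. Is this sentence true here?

False

"it" takes "a bug" as antecedent — a donkey pronoun bound across the clause boundary.
Weak reading: every programmer p with some found-bug has at least one found-bug b such that fixed(p,b).
Per programmer: p1:✓  p2:✓  p3:✓  p4:✓  p5:✗
p5 has no witness among its found-bugs.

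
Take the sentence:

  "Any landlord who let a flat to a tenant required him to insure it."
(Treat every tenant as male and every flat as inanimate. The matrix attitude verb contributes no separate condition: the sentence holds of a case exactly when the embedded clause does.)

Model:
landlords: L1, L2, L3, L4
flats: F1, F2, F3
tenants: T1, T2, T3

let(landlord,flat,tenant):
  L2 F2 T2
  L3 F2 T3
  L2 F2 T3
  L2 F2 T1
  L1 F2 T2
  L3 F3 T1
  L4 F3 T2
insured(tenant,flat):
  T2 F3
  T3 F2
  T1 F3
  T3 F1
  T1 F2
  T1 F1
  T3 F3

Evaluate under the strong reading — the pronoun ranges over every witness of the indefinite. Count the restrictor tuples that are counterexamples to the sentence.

2

"him" takes "a tenant" as antecedent and "it" takes "a flat"; both are donkey pronouns co-varying with the restrictor.
Strong reading: for every (l,f,t) with let(l,f,t), insured(t,f).
Restrictor triples: (L1,F2,T2)→insured(T2,F2) ✗  (L2,F2,T1)→insured(T1,F2) ✓  (L2,F2,T2)→insured(T2,F2) ✗  (L2,F2,T3)→insured(T3,F2) ✓  (L3,F2,T3)→insured(T3,F2) ✓  (L3,F3,T1)→insured(T1,F3) ✓  (L4,F3,T2)→insured(T2,F3) ✓
Counterexamples (restrictor triples failing the scope): 2.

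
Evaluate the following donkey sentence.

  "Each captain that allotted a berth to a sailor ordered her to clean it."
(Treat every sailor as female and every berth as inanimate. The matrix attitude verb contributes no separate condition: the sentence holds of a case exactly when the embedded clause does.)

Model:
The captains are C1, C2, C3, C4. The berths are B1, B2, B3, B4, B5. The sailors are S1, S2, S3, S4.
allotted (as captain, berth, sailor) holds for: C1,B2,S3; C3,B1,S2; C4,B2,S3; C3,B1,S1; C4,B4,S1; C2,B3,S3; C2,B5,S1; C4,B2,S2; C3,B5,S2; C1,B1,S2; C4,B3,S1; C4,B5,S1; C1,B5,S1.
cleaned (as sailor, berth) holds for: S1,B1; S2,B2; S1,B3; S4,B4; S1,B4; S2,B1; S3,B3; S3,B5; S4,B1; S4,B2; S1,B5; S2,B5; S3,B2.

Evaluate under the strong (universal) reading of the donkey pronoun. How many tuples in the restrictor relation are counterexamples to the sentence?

"her" takes "a sailor" as antecedent and "it" takes "a berth"; both are donkey pronouns co-varying with the restrictor.
Strong reading: for every (c,b,s) with allotted(c,b,s), cleaned(s,b).
Restrictor triples: (C1,B1,S2)→cleaned(S2,B1) ✓  (C1,B2,S3)→cleaned(S3,B2) ✓  (C1,B5,S1)→cleaned(S1,B5) ✓  (C2,B3,S3)→cleaned(S3,B3) ✓  (C2,B5,S1)→cleaned(S1,B5) ✓  (C3,B1,S1)→cleaned(S1,B1) ✓  (C3,B1,S2)→cleaned(S2,B1) ✓  (C3,B5,S2)→cleaned(S2,B5) ✓  (C4,B2,S2)→cleaned(S2,B2) ✓  (C4,B2,S3)→cleaned(S3,B2) ✓  (C4,B3,S1)→cleaned(S1,B3) ✓  (C4,B4,S1)→cleaned(S1,B4) ✓  (C4,B5,S1)→cleaned(S1,B5) ✓
Counterexamples (restrictor triples failing the scope): 0.

0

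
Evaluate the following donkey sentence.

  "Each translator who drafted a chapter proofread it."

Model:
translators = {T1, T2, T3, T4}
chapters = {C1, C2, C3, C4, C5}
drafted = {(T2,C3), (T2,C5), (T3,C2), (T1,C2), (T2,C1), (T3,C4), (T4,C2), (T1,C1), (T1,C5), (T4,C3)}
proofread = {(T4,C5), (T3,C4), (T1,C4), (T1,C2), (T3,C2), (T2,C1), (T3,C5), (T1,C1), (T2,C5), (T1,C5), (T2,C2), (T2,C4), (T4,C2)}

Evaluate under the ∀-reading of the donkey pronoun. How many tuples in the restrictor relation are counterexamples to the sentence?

2

"it" takes "a chapter" as antecedent — a donkey pronoun bound across the clause boundary.
Strong reading: for every (t,c) with drafted(t,c), proofread(t,c).
Restrictor pairs: (T1,C1) ✓  (T1,C2) ✓  (T1,C5) ✓  (T2,C1) ✓  (T2,C3) ✗  (T2,C5) ✓  (T3,C2) ✓  (T3,C4) ✓  (T4,C2) ✓  (T4,C3) ✗
Counterexamples (restrictor pairs failing the scope): 2.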